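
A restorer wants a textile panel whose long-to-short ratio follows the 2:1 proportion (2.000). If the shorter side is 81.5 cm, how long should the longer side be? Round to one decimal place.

163.0 cm

2:1 = 2.00000.
Longer side = 81.5 × 2.00000 ≈ 163.000 → 163.0 cm.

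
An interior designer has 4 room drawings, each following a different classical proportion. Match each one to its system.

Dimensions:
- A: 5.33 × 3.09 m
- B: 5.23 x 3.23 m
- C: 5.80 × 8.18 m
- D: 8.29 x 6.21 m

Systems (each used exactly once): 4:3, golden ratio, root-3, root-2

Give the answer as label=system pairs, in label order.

A=root-3, B=golden ratio, C=root-2, D=4:3

A = 5.33/3.09 ≈ 1.725 → root-3 (1.732)
B = 5.23/3.23 ≈ 1.619 → golden ratio (1.618)
C = 8.18/5.80 ≈ 1.410 → root-2 (1.414)
D = 8.29/6.21 ≈ 1.335 → 4:3 (1.333)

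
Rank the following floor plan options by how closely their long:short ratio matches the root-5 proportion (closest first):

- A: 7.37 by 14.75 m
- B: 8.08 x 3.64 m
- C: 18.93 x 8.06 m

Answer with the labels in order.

A: 14.75/7.37 ≈ 2.001 → |2.001 − 2.236| = 0.235
B: 8.08/3.64 ≈ 2.220 → |2.220 − 2.236| = 0.016
C: 18.93/8.06 ≈ 2.349 → |2.349 − 2.236| = 0.113

B, C, A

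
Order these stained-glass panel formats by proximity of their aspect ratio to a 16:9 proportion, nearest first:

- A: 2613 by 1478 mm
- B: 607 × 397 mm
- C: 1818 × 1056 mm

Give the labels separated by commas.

A, C, B

Ratios: A = 2613 / 1478 ≈ 1.768; B = 607 / 397 ≈ 1.529; C = 1818 / 1056 ≈ 1.722.
|Δ from 1.778|: A 0.010; B 0.249; C 0.056.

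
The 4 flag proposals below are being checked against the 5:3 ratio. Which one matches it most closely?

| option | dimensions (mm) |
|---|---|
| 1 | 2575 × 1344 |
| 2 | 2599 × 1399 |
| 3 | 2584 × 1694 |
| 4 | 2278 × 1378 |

4

Target 5:3 ≈ 1.667.
1: 1.916 (Δ0.249)  2: 1.858 (Δ0.191)  3: 1.525 (Δ0.142)  4: 1.653 (Δ0.014)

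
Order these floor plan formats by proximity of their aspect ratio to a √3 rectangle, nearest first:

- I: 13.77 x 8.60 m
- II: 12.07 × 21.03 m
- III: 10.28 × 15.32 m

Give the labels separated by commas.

II, I, III

I: 13.77/8.60 ≈ 1.601 → |1.601 − 1.732| = 0.131
II: 21.03/12.07 ≈ 1.742 → |1.742 − 1.732| = 0.010
III: 15.32/10.28 ≈ 1.490 → |1.490 − 1.732| = 0.242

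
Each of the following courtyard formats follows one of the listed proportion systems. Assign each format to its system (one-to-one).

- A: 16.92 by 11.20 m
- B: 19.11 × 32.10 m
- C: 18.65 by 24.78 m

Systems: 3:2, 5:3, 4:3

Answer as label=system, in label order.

A=3:2, B=5:3, C=4:3

Ratios: A ≈ 1.511; B ≈ 1.680; C ≈ 1.329.
Targets: 3:2 ≈ 1.500; 5:3 ≈ 1.667; 4:3 ≈ 1.333.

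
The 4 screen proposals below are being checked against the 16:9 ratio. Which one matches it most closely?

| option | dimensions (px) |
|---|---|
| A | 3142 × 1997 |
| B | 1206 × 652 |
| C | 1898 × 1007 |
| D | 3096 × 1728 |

Ratios (long/short): A ≈ 1.573; B ≈ 1.850; C ≈ 1.885; D ≈ 1.792.
16:9 ≈ 1.778; option D is nearest (Δ 0.014).

D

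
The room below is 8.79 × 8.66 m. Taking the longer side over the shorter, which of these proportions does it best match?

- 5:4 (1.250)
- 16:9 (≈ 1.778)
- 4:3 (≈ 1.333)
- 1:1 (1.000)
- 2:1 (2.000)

1:1

Ratio = 8.79 / 8.66 ≈ 1.015.
Distances: 5:4 1.250 (Δ 0.235); 16:9 1.778 (Δ 0.763); 4:3 1.333 (Δ 0.318); 1:1 1.000 (Δ 0.015); 2:1 2.000 (Δ 0.985).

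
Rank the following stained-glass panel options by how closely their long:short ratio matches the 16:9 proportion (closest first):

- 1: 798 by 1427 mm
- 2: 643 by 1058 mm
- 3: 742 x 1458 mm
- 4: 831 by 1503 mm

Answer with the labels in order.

Ratios: 1 = 1427 / 798 ≈ 1.788; 2 = 1058 / 643 ≈ 1.645; 3 = 1458 / 742 ≈ 1.965; 4 = 1503 / 831 ≈ 1.809.
|Δ from 1.778|: 1 0.010; 2 0.133; 3 0.187; 4 0.031.

1, 4, 2, 3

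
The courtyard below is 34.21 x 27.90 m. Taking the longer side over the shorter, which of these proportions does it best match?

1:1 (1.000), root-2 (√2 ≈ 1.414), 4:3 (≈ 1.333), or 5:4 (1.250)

34.21/27.90 ≈ 1.226. Nearest candidates are 5:4 (1.250, off by 0.024) and 4:3 (1.333, off by 0.107).

5:4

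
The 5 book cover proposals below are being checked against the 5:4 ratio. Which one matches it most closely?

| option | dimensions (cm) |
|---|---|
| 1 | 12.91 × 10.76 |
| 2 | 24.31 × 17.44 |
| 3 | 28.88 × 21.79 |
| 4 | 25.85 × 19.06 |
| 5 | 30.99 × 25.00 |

Target 5:4 ≈ 1.250.
1: 1.200 (Δ0.050)  2: 1.394 (Δ0.144)  3: 1.325 (Δ0.075)  4: 1.356 (Δ0.106)  5: 1.240 (Δ0.010)

5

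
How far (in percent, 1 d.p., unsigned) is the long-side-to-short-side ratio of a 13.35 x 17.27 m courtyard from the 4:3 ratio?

Ratio = 17.27 / 13.35 ≈ 1.2936.
Ideal 4:3 ≈ 1.3333. |1.2936 − 1.3333| / 1.3333 ≈ 2.98% → 3.0%.

3.0%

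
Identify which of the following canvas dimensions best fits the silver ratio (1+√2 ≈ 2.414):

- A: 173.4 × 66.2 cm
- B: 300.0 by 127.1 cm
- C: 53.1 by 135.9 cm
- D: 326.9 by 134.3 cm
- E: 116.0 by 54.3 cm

Ratios (long/short): A ≈ 2.619; B ≈ 2.360; C ≈ 2.559; D ≈ 2.434; E ≈ 2.136.
silver ratio ≈ 2.414; option D is nearest (Δ 0.020).

D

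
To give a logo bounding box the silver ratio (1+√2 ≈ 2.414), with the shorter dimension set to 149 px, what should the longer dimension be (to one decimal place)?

359.7 px

silver ratio ≈ 2.41421.
Longer side = 149 × 2.41421 ≈ 359.717 → 359.7 px.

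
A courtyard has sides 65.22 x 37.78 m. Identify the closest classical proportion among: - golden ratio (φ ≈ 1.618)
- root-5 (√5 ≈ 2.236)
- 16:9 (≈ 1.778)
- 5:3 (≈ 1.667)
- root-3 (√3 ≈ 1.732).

root-3

65.22/37.78 ≈ 1.726. Nearest candidates are root-3 (1.732, off by 0.006) and 16:9 (1.778, off by 0.052).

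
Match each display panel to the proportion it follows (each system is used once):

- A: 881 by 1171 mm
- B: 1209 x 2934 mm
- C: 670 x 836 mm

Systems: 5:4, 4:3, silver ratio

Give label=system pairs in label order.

A=4:3, B=silver ratio, C=5:4

Ratios: A ≈ 1.329; B ≈ 2.427; C ≈ 1.248.
Targets: 5:4 ≈ 1.250; 4:3 ≈ 1.333; silver ratio ≈ 2.414.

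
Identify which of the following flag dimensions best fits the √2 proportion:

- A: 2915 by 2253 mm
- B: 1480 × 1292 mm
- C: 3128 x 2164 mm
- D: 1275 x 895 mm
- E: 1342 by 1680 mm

Target root-2 ≈ 1.414.
A: 1.294 (Δ0.120)  B: 1.146 (Δ0.268)  C: 1.445 (Δ0.031)  D: 1.425 (Δ0.011)  E: 1.252 (Δ0.162)

D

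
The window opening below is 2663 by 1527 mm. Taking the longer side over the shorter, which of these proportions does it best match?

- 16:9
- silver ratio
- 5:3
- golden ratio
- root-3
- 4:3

root-3

2663/1527 ≈ 1.744. Nearest candidates are root-3 (1.732, off by 0.012) and 16:9 (1.778, off by 0.034).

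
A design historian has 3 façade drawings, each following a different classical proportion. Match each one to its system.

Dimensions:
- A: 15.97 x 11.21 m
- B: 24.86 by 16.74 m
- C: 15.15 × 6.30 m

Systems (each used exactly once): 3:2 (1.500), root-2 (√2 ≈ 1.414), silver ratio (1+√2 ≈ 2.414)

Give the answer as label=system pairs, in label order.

A=root-2, B=3:2, C=silver ratio

Ratios: A ≈ 1.425; B ≈ 1.485; C ≈ 2.405.
Targets: 3:2 ≈ 1.500; root-2 ≈ 1.414; silver ratio ≈ 2.414.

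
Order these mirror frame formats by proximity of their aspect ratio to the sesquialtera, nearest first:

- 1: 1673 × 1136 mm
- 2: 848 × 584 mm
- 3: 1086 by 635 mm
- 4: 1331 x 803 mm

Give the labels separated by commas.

1, 2, 4, 3

Ratios: 1 = 1673 / 1136 ≈ 1.473; 2 = 848 / 584 ≈ 1.452; 3 = 1086 / 635 ≈ 1.710; 4 = 1331 / 803 ≈ 1.658.
|Δ from 1.500|: 1 0.027; 2 0.048; 3 0.210; 4 0.158.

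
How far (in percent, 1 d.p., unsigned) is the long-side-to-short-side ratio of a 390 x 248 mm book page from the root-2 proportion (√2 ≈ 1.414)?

11.2%

Ratio = 390 / 248 ≈ 1.5726.
Ideal root-2 ≈ 1.4142. |1.5726 − 1.4142| / 1.4142 ≈ 11.20% → 11.2%.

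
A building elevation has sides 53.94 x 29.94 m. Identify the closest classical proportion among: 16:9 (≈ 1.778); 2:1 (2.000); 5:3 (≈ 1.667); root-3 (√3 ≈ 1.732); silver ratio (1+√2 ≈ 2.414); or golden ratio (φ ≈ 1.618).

16:9

53.94/29.94 ≈ 1.802. Nearest candidates are 16:9 (1.778, off by 0.024) and root-3 (1.732, off by 0.070).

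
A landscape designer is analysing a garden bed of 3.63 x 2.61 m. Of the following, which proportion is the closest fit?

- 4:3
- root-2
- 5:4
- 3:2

root-2

Ratio = 3.63 / 2.61 ≈ 1.391.
Distances: 4:3 1.333 (Δ 0.058); root-2 1.414 (Δ 0.023); 5:4 1.250 (Δ 0.141); 3:2 1.500 (Δ 0.109).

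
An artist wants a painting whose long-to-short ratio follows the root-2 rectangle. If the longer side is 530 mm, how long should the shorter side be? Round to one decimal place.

root-2 ≈ 1.41421.
Shorter side = 530 ÷ 1.41421 ≈ 374.768 → 374.8 mm.

374.8 mm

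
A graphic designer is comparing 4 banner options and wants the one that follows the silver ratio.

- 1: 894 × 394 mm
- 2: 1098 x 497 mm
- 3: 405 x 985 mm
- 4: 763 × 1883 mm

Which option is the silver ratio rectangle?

Ratios (long/short): 1 ≈ 2.269; 2 ≈ 2.209; 3 ≈ 2.432; 4 ≈ 2.468.
silver ratio ≈ 2.414; option 3 is nearest (Δ 0.018).

3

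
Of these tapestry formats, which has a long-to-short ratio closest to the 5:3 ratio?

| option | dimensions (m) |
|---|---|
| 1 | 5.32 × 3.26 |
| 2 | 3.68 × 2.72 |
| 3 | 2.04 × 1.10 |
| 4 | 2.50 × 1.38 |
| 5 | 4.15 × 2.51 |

5

Target 5:3 ≈ 1.667.
1: 1.632 (Δ0.035)  2: 1.353 (Δ0.314)  3: 1.855 (Δ0.188)  4: 1.812 (Δ0.145)  5: 1.653 (Δ0.014)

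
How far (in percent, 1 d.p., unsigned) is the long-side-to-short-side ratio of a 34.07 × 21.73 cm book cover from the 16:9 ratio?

11.8%

Ratio = 34.07 / 21.73 ≈ 1.5679.
Ideal 16:9 ≈ 1.7778. |1.5679 − 1.7778| / 1.7778 ≈ 11.81% → 11.8%.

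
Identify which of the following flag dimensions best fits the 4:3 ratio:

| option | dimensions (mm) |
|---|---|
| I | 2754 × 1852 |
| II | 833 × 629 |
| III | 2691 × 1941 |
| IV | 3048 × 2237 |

Ratios (long/short): I ≈ 1.487; II ≈ 1.324; III ≈ 1.386; IV ≈ 1.363.
4:3 ≈ 1.333; option II is nearest (Δ 0.009).

II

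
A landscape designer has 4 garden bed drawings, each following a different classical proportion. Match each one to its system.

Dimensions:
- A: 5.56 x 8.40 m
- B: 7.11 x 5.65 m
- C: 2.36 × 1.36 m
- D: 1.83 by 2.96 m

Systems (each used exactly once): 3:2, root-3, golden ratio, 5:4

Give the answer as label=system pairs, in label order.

A = 8.40/5.56 ≈ 1.511 → 3:2 (1.500)
B = 7.11/5.65 ≈ 1.258 → 5:4 (1.250)
C = 2.36/1.36 ≈ 1.735 → root-3 (1.732)
D = 2.96/1.83 ≈ 1.617 → golden ratio (1.618)

A=3:2, B=5:4, C=root-3, D=golden ratio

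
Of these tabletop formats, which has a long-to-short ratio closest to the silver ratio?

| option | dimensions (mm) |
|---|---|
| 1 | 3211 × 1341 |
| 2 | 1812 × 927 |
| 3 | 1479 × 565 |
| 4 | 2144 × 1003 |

1

Ratios (long/short): 1 ≈ 2.394; 2 ≈ 1.955; 3 ≈ 2.618; 4 ≈ 2.138.
silver ratio ≈ 2.414; option 1 is nearest (Δ 0.020).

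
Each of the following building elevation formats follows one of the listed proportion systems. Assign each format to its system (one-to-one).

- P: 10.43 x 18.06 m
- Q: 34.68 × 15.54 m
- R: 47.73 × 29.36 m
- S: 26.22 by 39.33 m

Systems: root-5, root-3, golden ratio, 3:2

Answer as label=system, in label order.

Ratios: P ≈ 1.732; Q ≈ 2.232; R ≈ 1.626; S ≈ 1.500.
Targets: root-5 ≈ 2.236; root-3 ≈ 1.732; golden ratio ≈ 1.618; 3:2 ≈ 1.500.

P=root-3, Q=root-5, R=golden ratio, S=3:2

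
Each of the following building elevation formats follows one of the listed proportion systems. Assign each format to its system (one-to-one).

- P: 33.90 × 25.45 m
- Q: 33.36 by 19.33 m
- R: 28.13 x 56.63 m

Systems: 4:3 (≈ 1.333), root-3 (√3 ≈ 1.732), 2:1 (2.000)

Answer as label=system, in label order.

P=4:3, Q=root-3, R=2:1

P = 33.90/25.45 ≈ 1.332 → 4:3 (1.333)
Q = 33.36/19.33 ≈ 1.726 → root-3 (1.732)
R = 56.63/28.13 ≈ 2.013 → 2:1 (2.000)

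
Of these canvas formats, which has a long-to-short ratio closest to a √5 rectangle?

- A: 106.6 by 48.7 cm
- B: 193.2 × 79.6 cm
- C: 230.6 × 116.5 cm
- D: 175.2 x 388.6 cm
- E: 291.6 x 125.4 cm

Target root-5 ≈ 2.236.
A: 2.189 (Δ0.047)  B: 2.427 (Δ0.191)  C: 1.979 (Δ0.257)  D: 2.218 (Δ0.018)  E: 2.325 (Δ0.089)

D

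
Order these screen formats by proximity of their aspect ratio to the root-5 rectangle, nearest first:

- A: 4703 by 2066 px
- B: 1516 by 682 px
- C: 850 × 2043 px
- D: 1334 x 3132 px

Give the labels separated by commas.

Ratios: A = 4703 / 2066 ≈ 2.276; B = 1516 / 682 ≈ 2.223; C = 2043 / 850 ≈ 2.404; D = 3132 / 1334 ≈ 2.348.
|Δ from 2.236|: A 0.040; B 0.013; C 0.168; D 0.112.

B, A, D, C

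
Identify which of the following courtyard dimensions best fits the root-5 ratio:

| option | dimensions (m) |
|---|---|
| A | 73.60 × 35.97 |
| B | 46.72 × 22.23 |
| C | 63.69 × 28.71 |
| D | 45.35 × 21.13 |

C

Target root-5 ≈ 2.236.
A: 2.046 (Δ0.190)  B: 2.102 (Δ0.134)  C: 2.218 (Δ0.018)  D: 2.146 (Δ0.090)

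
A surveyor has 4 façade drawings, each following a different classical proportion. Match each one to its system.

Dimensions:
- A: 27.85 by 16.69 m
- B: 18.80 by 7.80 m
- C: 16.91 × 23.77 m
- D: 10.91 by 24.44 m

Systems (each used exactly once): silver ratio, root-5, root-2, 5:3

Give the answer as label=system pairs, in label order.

A=5:3, B=silver ratio, C=root-2, D=root-5

Ratios: A ≈ 1.669; B ≈ 2.410; C ≈ 1.406; D ≈ 2.240.
Targets: silver ratio ≈ 2.414; root-5 ≈ 2.236; root-2 ≈ 1.414; 5:3 ≈ 1.667.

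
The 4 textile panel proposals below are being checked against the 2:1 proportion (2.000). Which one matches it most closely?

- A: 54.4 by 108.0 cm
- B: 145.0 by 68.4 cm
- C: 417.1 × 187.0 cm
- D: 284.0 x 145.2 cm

Ratios (long/short): A ≈ 1.985; B ≈ 2.120; C ≈ 2.230; D ≈ 1.956.
2:1 ≈ 2.000; option A is nearest (Δ 0.015).

A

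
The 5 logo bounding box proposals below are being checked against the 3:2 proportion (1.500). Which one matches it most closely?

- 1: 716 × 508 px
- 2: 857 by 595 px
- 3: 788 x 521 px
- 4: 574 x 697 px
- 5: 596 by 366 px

Target 3:2 ≈ 1.500.
1: 1.409 (Δ0.091)  2: 1.440 (Δ0.060)  3: 1.512 (Δ0.012)  4: 1.214 (Δ0.286)  5: 1.628 (Δ0.128)

3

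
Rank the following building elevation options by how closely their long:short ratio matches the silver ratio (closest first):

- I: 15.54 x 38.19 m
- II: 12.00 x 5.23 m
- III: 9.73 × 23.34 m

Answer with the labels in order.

III, I, II

I: 38.19/15.54 ≈ 2.458 → |2.458 − 2.414| = 0.044
II: 12.00/5.23 ≈ 2.294 → |2.294 − 2.414| = 0.120
III: 23.34/9.73 ≈ 2.399 → |2.399 − 2.414| = 0.015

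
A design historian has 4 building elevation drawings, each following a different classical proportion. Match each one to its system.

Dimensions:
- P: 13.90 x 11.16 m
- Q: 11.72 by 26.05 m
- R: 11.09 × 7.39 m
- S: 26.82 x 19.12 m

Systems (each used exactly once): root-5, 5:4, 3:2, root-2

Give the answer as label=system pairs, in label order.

P=5:4, Q=root-5, R=3:2, S=root-2

Ratios: P ≈ 1.246; Q ≈ 2.223; R ≈ 1.501; S ≈ 1.403.
Targets: root-5 ≈ 2.236; 5:4 ≈ 1.250; 3:2 ≈ 1.500; root-2 ≈ 1.414.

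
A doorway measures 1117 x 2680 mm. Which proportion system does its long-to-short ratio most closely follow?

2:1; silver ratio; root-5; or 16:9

silver ratio

2680/1117 ≈ 2.399. Nearest candidates are silver ratio (2.414, off by 0.015) and root-5 (2.236, off by 0.163).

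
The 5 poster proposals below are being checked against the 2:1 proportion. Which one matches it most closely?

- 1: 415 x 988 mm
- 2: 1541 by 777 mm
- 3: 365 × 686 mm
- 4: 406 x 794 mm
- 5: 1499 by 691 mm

2

Ratios (long/short): 1 ≈ 2.381; 2 ≈ 1.983; 3 ≈ 1.879; 4 ≈ 1.956; 5 ≈ 2.169.
2:1 ≈ 2.000; option 2 is nearest (Δ 0.017).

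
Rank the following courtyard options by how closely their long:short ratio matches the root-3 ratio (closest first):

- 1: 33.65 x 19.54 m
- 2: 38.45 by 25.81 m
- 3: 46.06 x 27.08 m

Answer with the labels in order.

Ratios: 1 = 33.65 / 19.54 ≈ 1.722; 2 = 38.45 / 25.81 ≈ 1.490; 3 = 46.06 / 27.08 ≈ 1.701.
|Δ from 1.732|: 1 0.010; 2 0.242; 3 0.031.

1, 3, 2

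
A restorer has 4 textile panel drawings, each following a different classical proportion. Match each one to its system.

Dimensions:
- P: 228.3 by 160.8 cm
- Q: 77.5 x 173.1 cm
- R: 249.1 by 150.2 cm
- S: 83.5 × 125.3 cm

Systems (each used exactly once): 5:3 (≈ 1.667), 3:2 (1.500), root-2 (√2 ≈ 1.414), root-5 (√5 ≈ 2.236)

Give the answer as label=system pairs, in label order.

Ratios: P ≈ 1.420; Q ≈ 2.234; R ≈ 1.658; S ≈ 1.501.
Targets: 5:3 ≈ 1.667; 3:2 ≈ 1.500; root-2 ≈ 1.414; root-5 ≈ 2.236.

P=root-2, Q=root-5, R=5:3, S=3:2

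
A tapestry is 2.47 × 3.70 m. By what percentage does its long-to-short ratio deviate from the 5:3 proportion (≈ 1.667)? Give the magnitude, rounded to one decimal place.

Ratio = 3.70 / 2.47 ≈ 1.4980.
Ideal 5:3 ≈ 1.6667. |1.4980 − 1.6667| / 1.6667 ≈ 10.12% → 10.1%.

10.1%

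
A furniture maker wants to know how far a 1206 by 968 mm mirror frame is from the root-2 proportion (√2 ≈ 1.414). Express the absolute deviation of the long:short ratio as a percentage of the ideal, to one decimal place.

Ratio = 1206 / 968 ≈ 1.2459.
Ideal root-2 ≈ 1.4142. |1.2459 − 1.4142| / 1.4142 ≈ 11.90% → 11.9%.

11.9%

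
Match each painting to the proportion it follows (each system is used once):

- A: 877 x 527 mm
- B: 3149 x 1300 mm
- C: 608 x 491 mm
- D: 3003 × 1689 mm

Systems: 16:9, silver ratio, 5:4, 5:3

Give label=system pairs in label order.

A=5:3, B=silver ratio, C=5:4, D=16:9

A = 877/527 ≈ 1.664 → 5:3 (1.667)
B = 3149/1300 ≈ 2.422 → silver ratio (2.414)
C = 608/491 ≈ 1.238 → 5:4 (1.250)
D = 3003/1689 ≈ 1.778 → 16:9 (1.778)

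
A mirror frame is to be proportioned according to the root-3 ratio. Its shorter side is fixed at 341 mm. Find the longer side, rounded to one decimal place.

root-3 ≈ 1.73205.
Longer side = 341 × 1.73205 ≈ 590.629 → 590.6 mm.

590.6 mm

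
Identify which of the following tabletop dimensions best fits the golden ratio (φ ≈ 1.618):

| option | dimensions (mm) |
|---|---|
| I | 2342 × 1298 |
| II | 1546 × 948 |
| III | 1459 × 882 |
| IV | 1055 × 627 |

Target golden ratio ≈ 1.618.
I: 1.804 (Δ0.186)  II: 1.631 (Δ0.013)  III: 1.654 (Δ0.036)  IV: 1.683 (Δ0.065)

II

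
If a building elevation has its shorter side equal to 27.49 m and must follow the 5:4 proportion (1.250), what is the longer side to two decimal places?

5:4 = 1.25000.
Longer side = 27.49 × 1.25000 ≈ 34.3625 → 34.36 m.

34.36 m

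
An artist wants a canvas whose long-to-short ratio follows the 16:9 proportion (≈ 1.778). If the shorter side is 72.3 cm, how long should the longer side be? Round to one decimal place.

16:9 ≈ 1.77778.
Longer side = 72.3 × 1.77778 ≈ 128.533 → 128.5 cm.

128.5 cm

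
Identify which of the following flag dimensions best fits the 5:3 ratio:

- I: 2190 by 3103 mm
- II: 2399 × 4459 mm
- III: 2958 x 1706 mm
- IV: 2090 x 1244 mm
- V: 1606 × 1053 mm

Ratios (long/short): I ≈ 1.417; II ≈ 1.859; III ≈ 1.734; IV ≈ 1.680; V ≈ 1.525.
5:3 ≈ 1.667; option IV is nearest (Δ 0.013).

IV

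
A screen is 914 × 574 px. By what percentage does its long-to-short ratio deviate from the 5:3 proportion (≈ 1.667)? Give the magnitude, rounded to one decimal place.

Ratio = 914 / 574 ≈ 1.5923.
Ideal 5:3 ≈ 1.6667. |1.5923 − 1.6667| / 1.6667 ≈ 4.46% → 4.5%.

4.5%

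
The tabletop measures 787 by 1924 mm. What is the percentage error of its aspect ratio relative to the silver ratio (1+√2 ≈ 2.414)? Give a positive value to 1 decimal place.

Ratio = 1924 / 787 ≈ 2.4447.
Ideal silver ratio ≈ 2.4142. |2.4447 − 2.4142| / 2.4142 ≈ 1.26% → 1.3%.

1.3%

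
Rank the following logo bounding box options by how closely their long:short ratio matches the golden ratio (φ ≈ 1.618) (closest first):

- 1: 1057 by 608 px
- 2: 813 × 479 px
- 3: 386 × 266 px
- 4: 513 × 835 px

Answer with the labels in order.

Ratios: 1 = 1057 / 608 ≈ 1.738; 2 = 813 / 479 ≈ 1.697; 3 = 386 / 266 ≈ 1.451; 4 = 835 / 513 ≈ 1.628.
|Δ from 1.618|: 1 0.120; 2 0.079; 3 0.167; 4 0.010.

4, 2, 1, 3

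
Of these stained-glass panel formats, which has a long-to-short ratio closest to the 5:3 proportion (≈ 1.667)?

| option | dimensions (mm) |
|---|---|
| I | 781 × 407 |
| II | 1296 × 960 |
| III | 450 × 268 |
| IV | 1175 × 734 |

Ratios (long/short): I ≈ 1.919; II ≈ 1.350; III ≈ 1.679; IV ≈ 1.601.
5:3 ≈ 1.667; option III is nearest (Δ 0.012).

III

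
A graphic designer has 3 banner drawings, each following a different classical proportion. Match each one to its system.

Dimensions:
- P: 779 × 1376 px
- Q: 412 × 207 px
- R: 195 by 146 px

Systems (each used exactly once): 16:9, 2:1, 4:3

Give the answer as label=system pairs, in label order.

P=16:9, Q=2:1, R=4:3

Ratios: P ≈ 1.766; Q ≈ 1.990; R ≈ 1.336.
Targets: 16:9 ≈ 1.778; 2:1 ≈ 2.000; 4:3 ≈ 1.333.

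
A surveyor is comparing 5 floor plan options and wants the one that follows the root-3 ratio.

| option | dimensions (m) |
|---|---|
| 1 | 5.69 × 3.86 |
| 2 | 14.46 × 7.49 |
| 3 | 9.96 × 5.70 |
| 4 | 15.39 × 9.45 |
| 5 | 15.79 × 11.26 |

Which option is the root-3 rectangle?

Ratios (long/short): 1 ≈ 1.474; 2 ≈ 1.931; 3 ≈ 1.747; 4 ≈ 1.629; 5 ≈ 1.402.
root-3 ≈ 1.732; option 3 is nearest (Δ 0.015).

3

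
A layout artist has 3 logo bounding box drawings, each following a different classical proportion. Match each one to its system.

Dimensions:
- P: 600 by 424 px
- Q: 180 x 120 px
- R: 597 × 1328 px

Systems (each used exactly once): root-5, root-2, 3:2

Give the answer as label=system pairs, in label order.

P = 600/424 ≈ 1.415 → root-2 (1.414)
Q = 180/120 ≈ 1.500 → 3:2 (1.500)
R = 1328/597 ≈ 2.224 → root-5 (2.236)

P=root-2, Q=3:2, R=root-5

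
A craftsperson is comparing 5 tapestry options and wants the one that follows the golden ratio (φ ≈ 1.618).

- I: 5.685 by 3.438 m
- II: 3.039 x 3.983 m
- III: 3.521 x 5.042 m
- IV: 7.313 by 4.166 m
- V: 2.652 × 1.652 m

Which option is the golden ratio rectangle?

V

Ratios (long/short): I ≈ 1.654; II ≈ 1.311; III ≈ 1.432; IV ≈ 1.755; V ≈ 1.605.
golden ratio ≈ 1.618; option V is nearest (Δ 0.013).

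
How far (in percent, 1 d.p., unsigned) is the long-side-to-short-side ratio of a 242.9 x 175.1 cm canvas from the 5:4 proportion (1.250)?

Ratio = 242.9 / 175.1 ≈ 1.3872.
Ideal 5:4 = 1.2500. |1.3872 − 1.2500| / 1.2500 ≈ 10.98% → 11.0%.

11.0%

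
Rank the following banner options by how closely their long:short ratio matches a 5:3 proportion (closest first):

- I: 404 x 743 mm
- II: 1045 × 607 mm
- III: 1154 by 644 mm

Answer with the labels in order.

II, III, I

Ratios: I = 743 / 404 ≈ 1.839; II = 1045 / 607 ≈ 1.722; III = 1154 / 644 ≈ 1.792.
|Δ from 1.667|: I 0.172; II 0.055; III 0.125.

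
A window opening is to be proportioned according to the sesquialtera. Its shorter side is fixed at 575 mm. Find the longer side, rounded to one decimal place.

862.5 mm

3:2 = 1.50000.
Longer side = 575 × 1.50000 ≈ 862.500 → 862.5 mm.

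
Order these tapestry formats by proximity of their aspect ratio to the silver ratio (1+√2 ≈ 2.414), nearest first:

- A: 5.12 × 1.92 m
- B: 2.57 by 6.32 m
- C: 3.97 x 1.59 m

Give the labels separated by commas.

Ratios: A = 5.12 / 1.92 ≈ 2.667; B = 6.32 / 2.57 ≈ 2.459; C = 3.97 / 1.59 ≈ 2.497.
|Δ from 2.414|: A 0.253; B 0.045; C 0.083.

B, C, A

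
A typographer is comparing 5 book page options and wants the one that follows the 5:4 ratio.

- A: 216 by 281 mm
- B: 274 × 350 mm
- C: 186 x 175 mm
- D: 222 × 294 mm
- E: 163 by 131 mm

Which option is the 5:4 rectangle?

E

Ratios (long/short): A ≈ 1.301; B ≈ 1.277; C ≈ 1.063; D ≈ 1.324; E ≈ 1.244.
5:4 ≈ 1.250; option E is nearest (Δ 0.006).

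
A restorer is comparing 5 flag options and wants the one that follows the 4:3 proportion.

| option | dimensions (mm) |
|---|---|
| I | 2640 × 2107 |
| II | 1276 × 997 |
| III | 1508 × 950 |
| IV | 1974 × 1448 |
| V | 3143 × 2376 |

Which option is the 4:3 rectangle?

V

Target 4:3 ≈ 1.333.
I: 1.253 (Δ0.080)  II: 1.280 (Δ0.053)  III: 1.587 (Δ0.254)  IV: 1.363 (Δ0.030)  V: 1.323 (Δ0.010)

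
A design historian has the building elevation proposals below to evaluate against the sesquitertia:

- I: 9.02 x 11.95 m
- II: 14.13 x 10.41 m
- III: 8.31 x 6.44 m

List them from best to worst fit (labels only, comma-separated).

I, II, III

I: 11.95/9.02 ≈ 1.325 → |1.325 − 1.333| = 0.008
II: 14.13/10.41 ≈ 1.357 → |1.357 − 1.333| = 0.024
III: 8.31/6.44 ≈ 1.290 → |1.290 − 1.333| = 0.043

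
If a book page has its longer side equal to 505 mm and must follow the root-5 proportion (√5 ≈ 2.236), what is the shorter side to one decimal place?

root-5 ≈ 2.23607.
Shorter side = 505 ÷ 2.23607 ≈ 225.843 → 225.8 mm.

225.8 mm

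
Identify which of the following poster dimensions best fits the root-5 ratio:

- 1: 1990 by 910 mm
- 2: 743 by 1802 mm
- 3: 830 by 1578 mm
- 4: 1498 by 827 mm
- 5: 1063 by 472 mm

5

Ratios (long/short): 1 ≈ 2.187; 2 ≈ 2.425; 3 ≈ 1.901; 4 ≈ 1.811; 5 ≈ 2.252.
root-5 ≈ 2.236; option 5 is nearest (Δ 0.016).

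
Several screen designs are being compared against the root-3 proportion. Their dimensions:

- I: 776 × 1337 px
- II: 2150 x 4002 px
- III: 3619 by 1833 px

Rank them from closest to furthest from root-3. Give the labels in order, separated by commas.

I, II, III

Ratios: I = 1337 / 776 ≈ 1.723; II = 4002 / 2150 ≈ 1.861; III = 3619 / 1833 ≈ 1.974.
|Δ from 1.732|: I 0.009; II 0.129; III 0.242.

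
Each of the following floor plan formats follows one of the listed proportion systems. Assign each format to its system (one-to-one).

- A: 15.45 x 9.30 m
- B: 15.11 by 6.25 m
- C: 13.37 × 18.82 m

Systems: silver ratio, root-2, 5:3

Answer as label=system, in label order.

Ratios: A ≈ 1.661; B ≈ 2.418; C ≈ 1.408.
Targets: silver ratio ≈ 2.414; root-2 ≈ 1.414; 5:3 ≈ 1.667.

A=5:3, B=silver ratio, C=root-2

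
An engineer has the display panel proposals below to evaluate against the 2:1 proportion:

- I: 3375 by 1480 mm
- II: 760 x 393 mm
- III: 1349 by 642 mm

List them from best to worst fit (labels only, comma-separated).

II, III, I

Ratios: I = 3375 / 1480 ≈ 2.280; II = 760 / 393 ≈ 1.934; III = 1349 / 642 ≈ 2.101.
|Δ from 2.000|: I 0.280; II 0.066; III 0.101.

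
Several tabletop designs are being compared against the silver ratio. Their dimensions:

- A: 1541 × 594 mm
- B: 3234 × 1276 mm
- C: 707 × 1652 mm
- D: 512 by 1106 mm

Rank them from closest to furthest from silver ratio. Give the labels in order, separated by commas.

C, B, A, D

A: 1541/594 ≈ 2.594 → |2.594 − 2.414| = 0.180
B: 3234/1276 ≈ 2.534 → |2.534 − 2.414| = 0.120
C: 1652/707 ≈ 2.337 → |2.337 − 2.414| = 0.077
D: 1106/512 ≈ 2.160 → |2.160 − 2.414| = 0.254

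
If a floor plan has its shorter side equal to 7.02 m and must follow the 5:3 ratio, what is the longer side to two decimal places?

5:3 ≈ 1.66667.
Longer side = 7.02 × 1.66667 ≈ 11.7000 → 11.70 m.

11.70 m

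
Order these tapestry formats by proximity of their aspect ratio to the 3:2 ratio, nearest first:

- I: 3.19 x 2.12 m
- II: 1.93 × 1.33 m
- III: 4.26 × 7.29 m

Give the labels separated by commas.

I, II, III

Ratios: I = 3.19 / 2.12 ≈ 1.505; II = 1.93 / 1.33 ≈ 1.451; III = 7.29 / 4.26 ≈ 1.711.
|Δ from 1.500|: I 0.005; II 0.049; III 0.211.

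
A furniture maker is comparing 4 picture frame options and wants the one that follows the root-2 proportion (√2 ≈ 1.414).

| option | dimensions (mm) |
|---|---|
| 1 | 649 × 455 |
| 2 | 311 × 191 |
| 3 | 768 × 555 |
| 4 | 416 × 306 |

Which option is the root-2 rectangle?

1

Target root-2 ≈ 1.414.
1: 1.426 (Δ0.012)  2: 1.628 (Δ0.214)  3: 1.384 (Δ0.030)  4: 1.359 (Δ0.055)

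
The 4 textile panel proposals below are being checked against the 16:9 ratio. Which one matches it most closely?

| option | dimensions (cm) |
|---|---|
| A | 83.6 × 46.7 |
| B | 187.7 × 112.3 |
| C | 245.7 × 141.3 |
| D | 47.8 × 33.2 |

A

Ratios (long/short): A ≈ 1.790; B ≈ 1.671; C ≈ 1.739; D ≈ 1.440.
16:9 ≈ 1.778; option A is nearest (Δ 0.012).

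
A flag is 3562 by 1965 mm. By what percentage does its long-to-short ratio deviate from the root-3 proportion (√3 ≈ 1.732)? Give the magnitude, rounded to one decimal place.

Ratio = 3562 / 1965 ≈ 1.8127.
Ideal root-3 ≈ 1.7321. |1.8127 − 1.7321| / 1.7321 ≈ 4.65% → 4.7%.

4.7%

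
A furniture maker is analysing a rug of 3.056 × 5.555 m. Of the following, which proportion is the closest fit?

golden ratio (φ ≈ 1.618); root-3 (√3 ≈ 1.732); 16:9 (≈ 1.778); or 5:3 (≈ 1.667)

16:9

Ratio = 5.555 / 3.056 ≈ 1.818.
Distances: golden ratio 1.618 (Δ 0.200); root-3 1.732 (Δ 0.086); 16:9 1.778 (Δ 0.040); 5:3 1.667 (Δ 0.151).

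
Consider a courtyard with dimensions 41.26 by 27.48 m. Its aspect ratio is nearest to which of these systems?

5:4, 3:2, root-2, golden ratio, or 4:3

3:2

41.26/27.48 ≈ 1.501. Nearest candidates are 3:2 (1.500, off by 0.001) and root-2 (1.414, off by 0.087).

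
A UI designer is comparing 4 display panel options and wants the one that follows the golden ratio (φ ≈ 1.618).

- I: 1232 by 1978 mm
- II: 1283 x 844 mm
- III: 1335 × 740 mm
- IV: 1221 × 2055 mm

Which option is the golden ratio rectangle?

Ratios (long/short): I ≈ 1.606; II ≈ 1.520; III ≈ 1.804; IV ≈ 1.683.
golden ratio ≈ 1.618; option I is nearest (Δ 0.012).

I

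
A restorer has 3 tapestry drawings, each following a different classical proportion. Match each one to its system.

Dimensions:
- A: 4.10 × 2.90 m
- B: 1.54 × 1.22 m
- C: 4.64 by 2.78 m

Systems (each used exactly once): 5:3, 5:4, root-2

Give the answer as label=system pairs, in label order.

Ratios: A ≈ 1.414; B ≈ 1.262; C ≈ 1.669.
Targets: 5:3 ≈ 1.667; 5:4 ≈ 1.250; root-2 ≈ 1.414.

A=root-2, B=5:4, C=5:3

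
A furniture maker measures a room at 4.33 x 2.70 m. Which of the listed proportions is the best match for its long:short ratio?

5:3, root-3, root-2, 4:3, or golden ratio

golden ratio

4.33/2.70 ≈ 1.604. Nearest candidates are golden ratio (1.618, off by 0.014) and 5:3 (1.667, off by 0.063).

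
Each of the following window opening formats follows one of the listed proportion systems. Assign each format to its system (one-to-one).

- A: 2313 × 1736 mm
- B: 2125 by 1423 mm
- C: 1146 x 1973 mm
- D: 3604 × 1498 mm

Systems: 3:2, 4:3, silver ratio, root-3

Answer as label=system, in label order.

A=4:3, B=3:2, C=root-3, D=silver ratio

Ratios: A ≈ 1.332; B ≈ 1.493; C ≈ 1.722; D ≈ 2.406.
Targets: 3:2 ≈ 1.500; 4:3 ≈ 1.333; silver ratio ≈ 2.414; root-3 ≈ 1.732.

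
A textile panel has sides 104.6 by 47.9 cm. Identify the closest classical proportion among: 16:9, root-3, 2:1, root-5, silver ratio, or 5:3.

root-5

Ratio = 104.6 / 47.9 ≈ 2.184.
Distances: 16:9 1.778 (Δ 0.406); root-3 1.732 (Δ 0.452); 2:1 2.000 (Δ 0.184); root-5 2.236 (Δ 0.052); silver ratio 2.414 (Δ 0.230); 5:3 1.667 (Δ 0.517).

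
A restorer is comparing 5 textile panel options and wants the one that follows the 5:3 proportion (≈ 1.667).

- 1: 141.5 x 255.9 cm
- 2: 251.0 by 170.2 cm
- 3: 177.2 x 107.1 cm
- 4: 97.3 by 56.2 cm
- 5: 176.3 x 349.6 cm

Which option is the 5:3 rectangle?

Ratios (long/short): 1 ≈ 1.808; 2 ≈ 1.475; 3 ≈ 1.655; 4 ≈ 1.731; 5 ≈ 1.983.
5:3 ≈ 1.667; option 3 is nearest (Δ 0.012).

3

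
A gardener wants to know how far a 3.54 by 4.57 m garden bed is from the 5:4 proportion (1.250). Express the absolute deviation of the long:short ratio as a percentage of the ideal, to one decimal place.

3.3%

Ratio = 4.57 / 3.54 ≈ 1.2910.
Ideal 5:4 = 1.2500. |1.2910 − 1.2500| / 1.2500 ≈ 3.28% → 3.3%.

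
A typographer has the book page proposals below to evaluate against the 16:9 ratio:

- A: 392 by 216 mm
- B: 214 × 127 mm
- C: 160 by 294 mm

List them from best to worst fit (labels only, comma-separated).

A: 392/216 ≈ 1.815 → |1.815 − 1.778| = 0.037
B: 214/127 ≈ 1.685 → |1.685 − 1.778| = 0.093
C: 294/160 ≈ 1.837 → |1.837 − 1.778| = 0.059

A, C, B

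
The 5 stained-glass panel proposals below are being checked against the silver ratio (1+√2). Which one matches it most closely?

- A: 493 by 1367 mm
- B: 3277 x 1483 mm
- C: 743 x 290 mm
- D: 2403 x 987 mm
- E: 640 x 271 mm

D

Target silver ratio ≈ 2.414.
A: 2.773 (Δ0.359)  B: 2.210 (Δ0.204)  C: 2.562 (Δ0.148)  D: 2.435 (Δ0.021)  E: 2.362 (Δ0.052)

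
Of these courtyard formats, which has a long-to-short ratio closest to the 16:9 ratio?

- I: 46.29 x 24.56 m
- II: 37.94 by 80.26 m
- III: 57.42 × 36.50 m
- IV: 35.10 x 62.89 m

Target 16:9 ≈ 1.778.
I: 1.885 (Δ0.107)  II: 2.115 (Δ0.337)  III: 1.573 (Δ0.205)  IV: 1.792 (Δ0.014)

IV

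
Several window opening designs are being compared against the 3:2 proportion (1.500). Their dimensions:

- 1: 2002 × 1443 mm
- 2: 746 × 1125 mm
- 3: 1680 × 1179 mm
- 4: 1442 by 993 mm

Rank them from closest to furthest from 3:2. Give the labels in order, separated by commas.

2, 4, 3, 1

Ratios: 1 = 2002 / 1443 ≈ 1.387; 2 = 1125 / 746 ≈ 1.508; 3 = 1680 / 1179 ≈ 1.425; 4 = 1442 / 993 ≈ 1.452.
|Δ from 1.500|: 1 0.113; 2 0.008; 3 0.075; 4 0.048.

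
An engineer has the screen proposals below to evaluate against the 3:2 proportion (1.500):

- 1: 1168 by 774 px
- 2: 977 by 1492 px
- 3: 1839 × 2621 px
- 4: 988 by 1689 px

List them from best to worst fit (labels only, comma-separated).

1, 2, 3, 4

1: 1168/774 ≈ 1.509 → |1.509 − 1.500| = 0.009
2: 1492/977 ≈ 1.527 → |1.527 − 1.500| = 0.027
3: 2621/1839 ≈ 1.425 → |1.425 − 1.500| = 0.075
4: 1689/988 ≈ 1.710 → |1.710 − 1.500| = 0.210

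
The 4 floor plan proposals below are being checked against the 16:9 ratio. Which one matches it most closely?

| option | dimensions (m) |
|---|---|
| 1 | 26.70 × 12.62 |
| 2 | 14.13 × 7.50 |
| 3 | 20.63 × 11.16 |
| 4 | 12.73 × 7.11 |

Target 16:9 ≈ 1.778.
1: 2.116 (Δ0.338)  2: 1.884 (Δ0.106)  3: 1.849 (Δ0.071)  4: 1.790 (Δ0.012)

4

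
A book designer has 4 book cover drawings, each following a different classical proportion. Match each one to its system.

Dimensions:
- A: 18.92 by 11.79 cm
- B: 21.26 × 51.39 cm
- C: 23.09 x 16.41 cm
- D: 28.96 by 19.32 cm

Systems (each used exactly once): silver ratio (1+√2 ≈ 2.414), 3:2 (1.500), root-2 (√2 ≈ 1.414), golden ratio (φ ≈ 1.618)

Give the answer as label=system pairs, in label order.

A = 18.92/11.79 ≈ 1.605 → golden ratio (1.618)
B = 51.39/21.26 ≈ 2.417 → silver ratio (2.414)
C = 23.09/16.41 ≈ 1.407 → root-2 (1.414)
D = 28.96/19.32 ≈ 1.499 → 3:2 (1.500)

A=golden ratio, B=silver ratio, C=root-2, D=3:2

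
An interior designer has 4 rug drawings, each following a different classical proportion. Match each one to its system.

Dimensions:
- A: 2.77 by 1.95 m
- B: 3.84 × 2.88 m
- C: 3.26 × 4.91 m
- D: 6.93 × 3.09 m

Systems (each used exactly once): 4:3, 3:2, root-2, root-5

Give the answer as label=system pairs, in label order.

A=root-2, B=4:3, C=3:2, D=root-5

A = 2.77/1.95 ≈ 1.421 → root-2 (1.414)
B = 3.84/2.88 ≈ 1.333 → 4:3 (1.333)
C = 4.91/3.26 ≈ 1.506 → 3:2 (1.500)
D = 6.93/3.09 ≈ 2.243 → root-5 (2.236)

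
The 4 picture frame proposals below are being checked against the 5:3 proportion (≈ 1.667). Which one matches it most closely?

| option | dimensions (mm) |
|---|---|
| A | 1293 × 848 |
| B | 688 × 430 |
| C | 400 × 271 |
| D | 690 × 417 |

D

Ratios (long/short): A ≈ 1.525; B ≈ 1.600; C ≈ 1.476; D ≈ 1.655.
5:3 ≈ 1.667; option D is nearest (Δ 0.012).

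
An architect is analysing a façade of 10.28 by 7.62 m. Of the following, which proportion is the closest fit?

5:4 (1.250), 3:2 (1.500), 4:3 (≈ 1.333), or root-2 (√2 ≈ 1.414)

Ratio = 10.28 / 7.62 ≈ 1.349.
Distances: 5:4 1.250 (Δ 0.099); 3:2 1.500 (Δ 0.151); 4:3 1.333 (Δ 0.016); root-2 1.414 (Δ 0.065).

4:3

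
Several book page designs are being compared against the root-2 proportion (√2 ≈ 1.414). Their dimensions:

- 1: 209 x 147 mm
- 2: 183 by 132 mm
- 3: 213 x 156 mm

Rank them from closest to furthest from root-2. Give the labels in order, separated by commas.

Ratios: 1 = 209 / 147 ≈ 1.422; 2 = 183 / 132 ≈ 1.386; 3 = 213 / 156 ≈ 1.365.
|Δ from 1.414|: 1 0.008; 2 0.028; 3 0.049.

1, 2, 3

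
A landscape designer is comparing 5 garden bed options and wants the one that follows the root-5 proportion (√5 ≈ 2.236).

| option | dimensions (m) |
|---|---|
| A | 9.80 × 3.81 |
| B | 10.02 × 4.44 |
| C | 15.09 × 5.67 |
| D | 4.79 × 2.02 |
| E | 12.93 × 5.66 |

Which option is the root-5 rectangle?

Target root-5 ≈ 2.236.
A: 2.572 (Δ0.336)  B: 2.257 (Δ0.021)  C: 2.661 (Δ0.425)  D: 2.371 (Δ0.135)  E: 2.284 (Δ0.048)

B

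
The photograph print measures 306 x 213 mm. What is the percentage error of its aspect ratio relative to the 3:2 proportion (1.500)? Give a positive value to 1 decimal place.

Ratio = 306 / 213 ≈ 1.4366.
Ideal 3:2 = 1.5000. |1.4366 − 1.5000| / 1.5000 ≈ 4.23% → 4.2%.

4.2%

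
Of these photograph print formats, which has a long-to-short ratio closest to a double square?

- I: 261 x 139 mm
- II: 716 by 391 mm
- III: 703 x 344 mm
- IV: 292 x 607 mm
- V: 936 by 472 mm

Ratios (long/short): I ≈ 1.878; II ≈ 1.831; III ≈ 2.044; IV ≈ 2.079; V ≈ 1.983.
2:1 ≈ 2.000; option V is nearest (Δ 0.017).

V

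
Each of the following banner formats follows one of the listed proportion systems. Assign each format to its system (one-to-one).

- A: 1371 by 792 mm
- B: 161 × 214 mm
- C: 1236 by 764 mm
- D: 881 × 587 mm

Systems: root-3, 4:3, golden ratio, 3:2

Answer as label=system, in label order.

Ratios: A ≈ 1.731; B ≈ 1.329; C ≈ 1.618; D ≈ 1.501.
Targets: root-3 ≈ 1.732; 4:3 ≈ 1.333; golden ratio ≈ 1.618; 3:2 ≈ 1.500.

A=root-3, B=4:3, C=golden ratio, D=3:2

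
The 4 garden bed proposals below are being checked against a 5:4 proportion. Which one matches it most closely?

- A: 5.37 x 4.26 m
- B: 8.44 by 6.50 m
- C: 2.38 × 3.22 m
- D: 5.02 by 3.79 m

Target 5:4 ≈ 1.250.
A: 1.261 (Δ0.011)  B: 1.298 (Δ0.048)  C: 1.353 (Δ0.103)  D: 1.325 (Δ0.075)

A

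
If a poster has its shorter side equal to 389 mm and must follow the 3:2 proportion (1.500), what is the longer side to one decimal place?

3:2 = 1.50000.
Longer side = 389 × 1.50000 ≈ 583.500 → 583.5 mm.

583.5 mm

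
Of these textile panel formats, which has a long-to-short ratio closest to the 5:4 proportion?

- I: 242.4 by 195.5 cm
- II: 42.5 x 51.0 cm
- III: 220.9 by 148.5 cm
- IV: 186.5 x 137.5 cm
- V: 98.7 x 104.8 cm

I

Ratios (long/short): I ≈ 1.240; II ≈ 1.200; III ≈ 1.488; IV ≈ 1.356; V ≈ 1.062.
5:4 ≈ 1.250; option I is nearest (Δ 0.010).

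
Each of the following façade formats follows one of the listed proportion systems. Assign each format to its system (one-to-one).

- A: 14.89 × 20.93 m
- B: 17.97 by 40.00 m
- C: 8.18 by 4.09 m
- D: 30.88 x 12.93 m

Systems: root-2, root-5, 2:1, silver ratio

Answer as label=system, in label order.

A = 20.93/14.89 ≈ 1.406 → root-2 (1.414)
B = 40.00/17.97 ≈ 2.226 → root-5 (2.236)
C = 8.18/4.09 ≈ 2.000 → 2:1 (2.000)
D = 30.88/12.93 ≈ 2.388 → silver ratio (2.414)

A=root-2, B=root-5, C=2:1, D=silver ratio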